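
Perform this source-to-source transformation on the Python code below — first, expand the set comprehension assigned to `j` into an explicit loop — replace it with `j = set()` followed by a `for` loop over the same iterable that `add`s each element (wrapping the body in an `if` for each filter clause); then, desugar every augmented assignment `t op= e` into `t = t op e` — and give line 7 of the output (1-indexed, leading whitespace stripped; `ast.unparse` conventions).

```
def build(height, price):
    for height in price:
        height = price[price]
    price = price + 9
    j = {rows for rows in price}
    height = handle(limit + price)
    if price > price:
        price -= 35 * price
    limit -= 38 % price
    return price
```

Transformed code:
def build(height, price):
    for height in price:
        height = price[price]
    price = price + 9
    j = set()
    for rows in price:
        j.add(rows)
    height = handle(limit + price)
    if price > price:
        price = price - 35 * price
    limit = limit - 38 % price
    return price

j.add(rows)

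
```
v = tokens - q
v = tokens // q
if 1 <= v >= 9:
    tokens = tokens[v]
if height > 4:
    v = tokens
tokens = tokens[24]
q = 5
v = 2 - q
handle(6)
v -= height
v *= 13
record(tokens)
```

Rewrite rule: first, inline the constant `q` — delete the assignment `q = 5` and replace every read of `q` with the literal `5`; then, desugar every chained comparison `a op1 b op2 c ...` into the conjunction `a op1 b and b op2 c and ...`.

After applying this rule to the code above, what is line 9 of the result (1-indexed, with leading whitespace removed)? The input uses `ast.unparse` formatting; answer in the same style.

Transformed code:
v = tokens - 5
v = tokens // 5
if 1 <= v and v >= 9:
    tokens = tokens[v]
if height > 4:
    v = tokens
tokens = tokens[24]
v = 2 - 5
handle(6)
v -= height
v *= 13
record(tokens)

handle(6)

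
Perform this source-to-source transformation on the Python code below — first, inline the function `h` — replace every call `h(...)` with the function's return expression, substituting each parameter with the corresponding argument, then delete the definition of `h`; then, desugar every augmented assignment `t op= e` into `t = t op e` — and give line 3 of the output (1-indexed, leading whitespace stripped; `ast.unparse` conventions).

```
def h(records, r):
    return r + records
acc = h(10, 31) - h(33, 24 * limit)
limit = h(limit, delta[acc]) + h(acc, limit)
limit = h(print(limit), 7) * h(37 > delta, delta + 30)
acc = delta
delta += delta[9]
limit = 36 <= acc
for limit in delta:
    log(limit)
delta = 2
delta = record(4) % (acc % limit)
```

limit = (7 + print(limit)) * (delta + 30 + (37 > delta))

Transformed code:
acc = 31 + 10 - (24 * limit + 33)
limit = delta[acc] + limit + (limit + acc)
limit = (7 + print(limit)) * (delta + 30 + (37 > delta))
acc = delta
delta = delta + delta[9]
limit = 36 <= acc
for limit in delta:
    log(limit)
delta = 2
delta = record(4) % (acc % limit)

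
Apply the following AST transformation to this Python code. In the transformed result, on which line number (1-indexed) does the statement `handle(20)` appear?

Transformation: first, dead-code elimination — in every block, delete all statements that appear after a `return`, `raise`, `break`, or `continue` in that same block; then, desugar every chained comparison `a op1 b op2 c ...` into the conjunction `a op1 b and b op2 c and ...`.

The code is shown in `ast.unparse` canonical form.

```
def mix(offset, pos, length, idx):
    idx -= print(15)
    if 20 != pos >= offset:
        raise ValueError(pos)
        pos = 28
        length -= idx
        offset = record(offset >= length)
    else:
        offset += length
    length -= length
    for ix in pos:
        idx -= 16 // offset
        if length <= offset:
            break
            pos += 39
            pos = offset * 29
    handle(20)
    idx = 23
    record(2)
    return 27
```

Transformed code:
def mix(offset, pos, length, idx):
    idx -= print(15)
    if 20 != pos and pos >= offset:
        raise ValueError(pos)
    else:
        offset += length
    length -= length
    for ix in pos:
        idx -= 16 // offset
        if length <= offset:
            break
    handle(20)
    idx = 23
    record(2)
    return 27

12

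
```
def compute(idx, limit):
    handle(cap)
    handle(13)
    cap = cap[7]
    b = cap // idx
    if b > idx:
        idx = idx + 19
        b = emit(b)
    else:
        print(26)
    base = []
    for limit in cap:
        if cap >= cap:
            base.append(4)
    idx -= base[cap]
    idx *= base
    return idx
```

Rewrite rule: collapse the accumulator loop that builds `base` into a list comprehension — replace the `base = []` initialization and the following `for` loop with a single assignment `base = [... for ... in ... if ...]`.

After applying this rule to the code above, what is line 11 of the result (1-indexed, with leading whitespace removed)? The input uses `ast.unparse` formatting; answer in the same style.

base = [4 for limit in cap if cap >= cap]

Transformed code:
def compute(idx, limit):
    handle(cap)
    handle(13)
    cap = cap[7]
    b = cap // idx
    if b > idx:
        idx = idx + 19
        b = emit(b)
    else:
        print(26)
    base = [4 for limit in cap if cap >= cap]
    idx -= base[cap]
    idx *= base
    return idx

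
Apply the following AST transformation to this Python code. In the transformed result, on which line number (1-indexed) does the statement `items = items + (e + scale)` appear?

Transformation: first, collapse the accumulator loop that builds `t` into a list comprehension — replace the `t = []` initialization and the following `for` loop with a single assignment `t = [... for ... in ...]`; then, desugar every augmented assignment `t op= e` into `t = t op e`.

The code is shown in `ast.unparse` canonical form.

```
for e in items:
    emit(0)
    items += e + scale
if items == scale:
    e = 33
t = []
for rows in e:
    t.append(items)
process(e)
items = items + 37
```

3

Transformed code:
for e in items:
    emit(0)
    items = items + (e + scale)
if items == scale:
    e = 33
t = [items for rows in e]
process(e)
items = items + 37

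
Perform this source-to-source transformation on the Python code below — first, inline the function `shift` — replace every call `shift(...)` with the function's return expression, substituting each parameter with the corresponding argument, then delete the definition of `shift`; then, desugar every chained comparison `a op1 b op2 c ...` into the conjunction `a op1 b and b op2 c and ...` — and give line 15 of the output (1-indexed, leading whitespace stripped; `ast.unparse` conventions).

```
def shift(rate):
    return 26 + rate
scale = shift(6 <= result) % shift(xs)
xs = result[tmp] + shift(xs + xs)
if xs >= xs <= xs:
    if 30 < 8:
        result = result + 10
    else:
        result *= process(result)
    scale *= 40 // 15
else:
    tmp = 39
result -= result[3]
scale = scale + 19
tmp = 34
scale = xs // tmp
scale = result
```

scale = result

Transformed code:
scale = (26 + (6 <= result)) % (26 + xs)
xs = result[tmp] + (26 + (xs + xs))
if xs >= xs and xs <= xs:
    if 30 < 8:
        result = result + 10
    else:
        result *= process(result)
    scale *= 40 // 15
else:
    tmp = 39
result -= result[3]
scale = scale + 19
tmp = 34
scale = xs // tmp
scale = result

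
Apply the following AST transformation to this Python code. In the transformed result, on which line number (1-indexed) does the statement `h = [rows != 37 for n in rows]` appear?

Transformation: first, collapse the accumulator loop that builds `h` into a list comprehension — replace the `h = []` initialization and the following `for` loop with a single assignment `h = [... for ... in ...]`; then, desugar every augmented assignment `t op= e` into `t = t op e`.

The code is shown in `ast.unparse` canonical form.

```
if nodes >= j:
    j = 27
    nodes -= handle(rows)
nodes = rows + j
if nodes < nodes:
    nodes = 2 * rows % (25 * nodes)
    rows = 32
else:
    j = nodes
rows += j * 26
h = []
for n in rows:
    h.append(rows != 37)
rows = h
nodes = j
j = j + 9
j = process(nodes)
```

Transformed code:
if nodes >= j:
    j = 27
    nodes = nodes - handle(rows)
nodes = rows + j
if nodes < nodes:
    nodes = 2 * rows % (25 * nodes)
    rows = 32
else:
    j = nodes
rows = rows + j * 26
h = [rows != 37 for n in rows]
rows = h
nodes = j
j = j + 9
j = process(nodes)

11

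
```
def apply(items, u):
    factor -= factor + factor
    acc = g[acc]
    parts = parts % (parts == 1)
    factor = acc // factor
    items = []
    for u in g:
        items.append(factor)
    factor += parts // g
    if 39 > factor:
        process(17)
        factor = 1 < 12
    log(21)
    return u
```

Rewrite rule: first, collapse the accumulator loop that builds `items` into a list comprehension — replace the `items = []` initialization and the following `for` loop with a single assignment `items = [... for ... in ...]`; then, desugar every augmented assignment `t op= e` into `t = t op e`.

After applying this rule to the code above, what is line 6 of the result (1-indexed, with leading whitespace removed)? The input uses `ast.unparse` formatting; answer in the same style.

Transformed code:
def apply(items, u):
    factor = factor - (factor + factor)
    acc = g[acc]
    parts = parts % (parts == 1)
    factor = acc // factor
    items = [factor for u in g]
    factor = factor + parts // g
    if 39 > factor:
        process(17)
        factor = 1 < 12
    log(21)
    return u

items = [factor for u in g]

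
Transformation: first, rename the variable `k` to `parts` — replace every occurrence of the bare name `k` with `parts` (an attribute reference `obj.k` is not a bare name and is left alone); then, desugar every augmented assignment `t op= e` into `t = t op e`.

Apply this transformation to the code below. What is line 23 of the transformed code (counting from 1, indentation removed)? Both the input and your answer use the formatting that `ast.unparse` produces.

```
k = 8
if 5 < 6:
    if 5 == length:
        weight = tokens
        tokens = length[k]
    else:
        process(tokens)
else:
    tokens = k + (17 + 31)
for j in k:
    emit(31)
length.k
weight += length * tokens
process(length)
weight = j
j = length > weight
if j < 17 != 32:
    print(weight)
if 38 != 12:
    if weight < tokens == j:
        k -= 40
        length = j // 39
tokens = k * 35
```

Transformed code:
parts = 8
if 5 < 6:
    if 5 == length:
        weight = tokens
        tokens = length[parts]
    else:
        process(tokens)
else:
    tokens = parts + (17 + 31)
for j in parts:
    emit(31)
length.k
weight = weight + length * tokens
process(length)
weight = j
j = length > weight
if j < 17 != 32:
    print(weight)
if 38 != 12:
    if weight < tokens == j:
        parts = parts - 40
        length = j // 39
tokens = parts * 35

tokens = parts * 35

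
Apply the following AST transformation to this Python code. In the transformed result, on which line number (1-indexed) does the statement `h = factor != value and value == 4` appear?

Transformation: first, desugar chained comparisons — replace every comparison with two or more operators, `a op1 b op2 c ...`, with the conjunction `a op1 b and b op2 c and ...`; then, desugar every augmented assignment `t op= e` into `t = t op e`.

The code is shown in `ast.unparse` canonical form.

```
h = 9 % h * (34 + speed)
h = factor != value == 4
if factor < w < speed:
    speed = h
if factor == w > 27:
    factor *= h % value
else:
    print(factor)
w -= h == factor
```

Transformed code:
h = 9 % h * (34 + speed)
h = factor != value and value == 4
if factor < w and w < speed:
    speed = h
if factor == w and w > 27:
    factor = factor * (h % value)
else:
    print(factor)
w = w - (h == factor)

2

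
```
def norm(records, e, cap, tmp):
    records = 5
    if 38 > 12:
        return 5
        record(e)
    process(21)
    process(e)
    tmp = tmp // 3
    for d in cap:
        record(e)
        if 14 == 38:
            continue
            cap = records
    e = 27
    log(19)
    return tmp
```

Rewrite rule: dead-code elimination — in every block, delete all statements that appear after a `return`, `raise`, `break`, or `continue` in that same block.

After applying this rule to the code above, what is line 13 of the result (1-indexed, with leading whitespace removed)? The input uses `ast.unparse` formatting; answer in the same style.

Transformed code:
def norm(records, e, cap, tmp):
    records = 5
    if 38 > 12:
        return 5
    process(21)
    process(e)
    tmp = tmp // 3
    for d in cap:
        record(e)
        if 14 == 38:
            continue
    e = 27
    log(19)
    return tmp

log(19)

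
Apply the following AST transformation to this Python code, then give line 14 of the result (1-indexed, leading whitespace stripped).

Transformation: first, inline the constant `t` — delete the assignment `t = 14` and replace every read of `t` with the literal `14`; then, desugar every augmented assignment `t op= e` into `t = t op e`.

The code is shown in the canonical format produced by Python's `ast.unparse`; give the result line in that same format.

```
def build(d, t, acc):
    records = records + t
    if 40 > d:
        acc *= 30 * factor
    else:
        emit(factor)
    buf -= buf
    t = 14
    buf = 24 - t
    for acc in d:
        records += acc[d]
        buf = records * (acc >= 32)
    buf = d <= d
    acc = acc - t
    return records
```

Transformed code:
def build(d, t, acc):
    records = records + 14
    if 40 > d:
        acc = acc * (30 * factor)
    else:
        emit(factor)
    buf = buf - buf
    buf = 24 - 14
    for acc in d:
        records = records + acc[d]
        buf = records * (acc >= 32)
    buf = d <= d
    acc = acc - 14
    return records

return records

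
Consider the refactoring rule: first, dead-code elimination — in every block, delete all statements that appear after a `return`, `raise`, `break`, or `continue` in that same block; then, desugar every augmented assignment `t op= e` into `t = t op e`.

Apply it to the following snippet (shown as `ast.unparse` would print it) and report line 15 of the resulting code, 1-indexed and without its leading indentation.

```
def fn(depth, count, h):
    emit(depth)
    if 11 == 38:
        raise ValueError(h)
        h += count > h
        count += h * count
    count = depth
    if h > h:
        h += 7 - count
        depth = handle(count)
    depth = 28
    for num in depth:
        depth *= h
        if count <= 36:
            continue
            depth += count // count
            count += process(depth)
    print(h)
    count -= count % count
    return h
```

count = count - count % count

Transformed code:
def fn(depth, count, h):
    emit(depth)
    if 11 == 38:
        raise ValueError(h)
    count = depth
    if h > h:
        h = h + (7 - count)
        depth = handle(count)
    depth = 28
    for num in depth:
        depth = depth * h
        if count <= 36:
            continue
    print(h)
    count = count - count % count
    return h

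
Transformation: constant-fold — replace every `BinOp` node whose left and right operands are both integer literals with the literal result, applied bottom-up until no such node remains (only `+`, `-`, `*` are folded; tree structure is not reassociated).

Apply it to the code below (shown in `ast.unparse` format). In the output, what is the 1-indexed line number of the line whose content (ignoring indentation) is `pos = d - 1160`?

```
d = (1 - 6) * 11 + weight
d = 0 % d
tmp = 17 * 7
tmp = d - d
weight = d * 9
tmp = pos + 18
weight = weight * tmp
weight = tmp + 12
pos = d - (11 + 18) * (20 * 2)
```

Transformed code:
d = -55 + weight
d = 0 % d
tmp = 119
tmp = d - d
weight = d * 9
tmp = pos + 18
weight = weight * tmp
weight = tmp + 12
pos = d - 1160

9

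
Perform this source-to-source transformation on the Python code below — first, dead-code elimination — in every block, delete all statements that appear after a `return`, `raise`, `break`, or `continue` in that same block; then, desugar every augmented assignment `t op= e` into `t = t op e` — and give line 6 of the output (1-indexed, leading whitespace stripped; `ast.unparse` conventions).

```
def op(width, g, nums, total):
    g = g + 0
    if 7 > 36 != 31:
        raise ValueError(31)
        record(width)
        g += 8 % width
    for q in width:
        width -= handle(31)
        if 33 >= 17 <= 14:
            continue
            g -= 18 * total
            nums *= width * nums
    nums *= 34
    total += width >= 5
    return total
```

width = width - handle(31)

Transformed code:
def op(width, g, nums, total):
    g = g + 0
    if 7 > 36 != 31:
        raise ValueError(31)
    for q in width:
        width = width - handle(31)
        if 33 >= 17 <= 14:
            continue
    nums = nums * 34
    total = total + (width >= 5)
    return total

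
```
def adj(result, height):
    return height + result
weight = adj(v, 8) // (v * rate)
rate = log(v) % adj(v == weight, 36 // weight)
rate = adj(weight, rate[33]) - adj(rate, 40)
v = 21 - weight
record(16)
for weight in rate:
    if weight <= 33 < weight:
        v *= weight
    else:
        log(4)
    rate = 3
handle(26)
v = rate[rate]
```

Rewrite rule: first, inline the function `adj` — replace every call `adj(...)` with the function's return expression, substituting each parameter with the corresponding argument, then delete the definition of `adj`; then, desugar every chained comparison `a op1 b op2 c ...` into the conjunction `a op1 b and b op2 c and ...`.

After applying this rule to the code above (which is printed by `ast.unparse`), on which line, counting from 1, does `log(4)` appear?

10

Transformed code:
weight = (8 + v) // (v * rate)
rate = log(v) % (36 // weight + (v == weight))
rate = rate[33] + weight - (40 + rate)
v = 21 - weight
record(16)
for weight in rate:
    if weight <= 33 and 33 < weight:
        v *= weight
    else:
        log(4)
    rate = 3
handle(26)
v = rate[rate]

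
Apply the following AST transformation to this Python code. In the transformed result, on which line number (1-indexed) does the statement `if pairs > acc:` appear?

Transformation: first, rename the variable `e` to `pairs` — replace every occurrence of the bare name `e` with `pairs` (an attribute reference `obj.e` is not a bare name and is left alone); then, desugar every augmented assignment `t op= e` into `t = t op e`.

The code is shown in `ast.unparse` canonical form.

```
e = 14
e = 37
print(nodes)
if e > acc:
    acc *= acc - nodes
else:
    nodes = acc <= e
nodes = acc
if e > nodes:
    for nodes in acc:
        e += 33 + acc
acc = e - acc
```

Transformed code:
pairs = 14
pairs = 37
print(nodes)
if pairs > acc:
    acc = acc * (acc - nodes)
else:
    nodes = acc <= pairs
nodes = acc
if pairs > nodes:
    for nodes in acc:
        pairs = pairs + (33 + acc)
acc = pairs - acc

4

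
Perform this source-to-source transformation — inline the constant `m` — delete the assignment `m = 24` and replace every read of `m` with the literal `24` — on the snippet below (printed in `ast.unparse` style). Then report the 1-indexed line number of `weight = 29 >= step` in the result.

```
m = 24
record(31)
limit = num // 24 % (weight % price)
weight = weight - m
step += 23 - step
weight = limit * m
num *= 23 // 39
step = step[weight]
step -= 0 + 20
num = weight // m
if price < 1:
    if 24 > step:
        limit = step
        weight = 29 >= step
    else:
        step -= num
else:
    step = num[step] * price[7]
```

13

Transformed code:
record(31)
limit = num // 24 % (weight % price)
weight = weight - 24
step += 23 - step
weight = limit * 24
num *= 23 // 39
step = step[weight]
step -= 0 + 20
num = weight // 24
if price < 1:
    if 24 > step:
        limit = step
        weight = 29 >= step
    else:
        step -= num
else:
    step = num[step] * price[7]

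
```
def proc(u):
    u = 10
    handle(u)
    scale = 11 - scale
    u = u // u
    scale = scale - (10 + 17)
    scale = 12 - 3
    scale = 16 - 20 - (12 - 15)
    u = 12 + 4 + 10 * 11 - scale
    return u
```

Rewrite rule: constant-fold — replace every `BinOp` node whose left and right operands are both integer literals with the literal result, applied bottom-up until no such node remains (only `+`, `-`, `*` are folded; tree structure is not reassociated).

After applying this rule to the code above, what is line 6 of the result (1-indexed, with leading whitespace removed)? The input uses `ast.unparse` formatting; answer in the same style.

Transformed code:
def proc(u):
    u = 10
    handle(u)
    scale = 11 - scale
    u = u // u
    scale = scale - 27
    scale = 9
    scale = -1
    u = 126 - scale
    return u

scale = scale - 27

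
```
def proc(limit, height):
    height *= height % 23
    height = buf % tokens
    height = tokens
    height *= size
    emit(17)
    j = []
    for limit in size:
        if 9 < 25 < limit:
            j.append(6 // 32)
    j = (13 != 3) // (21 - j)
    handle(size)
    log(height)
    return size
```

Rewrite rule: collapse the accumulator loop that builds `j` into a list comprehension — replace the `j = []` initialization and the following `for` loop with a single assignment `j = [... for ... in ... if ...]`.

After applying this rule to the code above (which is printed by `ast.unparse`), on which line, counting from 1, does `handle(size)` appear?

Transformed code:
def proc(limit, height):
    height *= height % 23
    height = buf % tokens
    height = tokens
    height *= size
    emit(17)
    j = [6 // 32 for limit in size if 9 < 25 < limit]
    j = (13 != 3) // (21 - j)
    handle(size)
    log(height)
    return size

9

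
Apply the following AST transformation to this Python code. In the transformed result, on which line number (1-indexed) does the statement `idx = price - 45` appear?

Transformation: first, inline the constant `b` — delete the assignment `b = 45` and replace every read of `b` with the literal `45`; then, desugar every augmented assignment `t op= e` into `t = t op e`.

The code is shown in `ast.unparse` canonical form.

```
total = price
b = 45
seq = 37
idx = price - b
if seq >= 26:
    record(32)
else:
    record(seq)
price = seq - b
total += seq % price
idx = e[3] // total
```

3

Transformed code:
total = price
seq = 37
idx = price - 45
if seq >= 26:
    record(32)
else:
    record(seq)
price = seq - 45
total = total + seq % price
idx = e[3] // total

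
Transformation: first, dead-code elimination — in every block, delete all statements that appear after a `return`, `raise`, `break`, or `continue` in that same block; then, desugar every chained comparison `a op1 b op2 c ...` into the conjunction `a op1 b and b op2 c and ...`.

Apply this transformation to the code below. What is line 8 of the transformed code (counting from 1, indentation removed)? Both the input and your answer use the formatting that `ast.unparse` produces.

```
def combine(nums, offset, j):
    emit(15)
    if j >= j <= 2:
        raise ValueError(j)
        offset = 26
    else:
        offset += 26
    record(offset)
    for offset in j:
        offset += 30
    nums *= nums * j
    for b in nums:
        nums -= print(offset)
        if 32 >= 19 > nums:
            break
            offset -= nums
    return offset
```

for offset in j:

Transformed code:
def combine(nums, offset, j):
    emit(15)
    if j >= j and j <= 2:
        raise ValueError(j)
    else:
        offset += 26
    record(offset)
    for offset in j:
        offset += 30
    nums *= nums * j
    for b in nums:
        nums -= print(offset)
        if 32 >= 19 and 19 > nums:
            break
    return offset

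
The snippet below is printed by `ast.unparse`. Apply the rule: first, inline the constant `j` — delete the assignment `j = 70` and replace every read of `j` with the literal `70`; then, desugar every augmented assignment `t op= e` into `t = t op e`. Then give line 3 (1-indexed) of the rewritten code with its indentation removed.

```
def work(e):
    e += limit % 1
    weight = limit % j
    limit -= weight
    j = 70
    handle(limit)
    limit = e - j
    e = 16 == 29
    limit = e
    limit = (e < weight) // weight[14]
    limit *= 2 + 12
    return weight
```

Transformed code:
def work(e):
    e = e + limit % 1
    weight = limit % 70
    limit = limit - weight
    handle(limit)
    limit = e - 70
    e = 16 == 29
    limit = e
    limit = (e < weight) // weight[14]
    limit = limit * (2 + 12)
    return weight

weight = limit % 70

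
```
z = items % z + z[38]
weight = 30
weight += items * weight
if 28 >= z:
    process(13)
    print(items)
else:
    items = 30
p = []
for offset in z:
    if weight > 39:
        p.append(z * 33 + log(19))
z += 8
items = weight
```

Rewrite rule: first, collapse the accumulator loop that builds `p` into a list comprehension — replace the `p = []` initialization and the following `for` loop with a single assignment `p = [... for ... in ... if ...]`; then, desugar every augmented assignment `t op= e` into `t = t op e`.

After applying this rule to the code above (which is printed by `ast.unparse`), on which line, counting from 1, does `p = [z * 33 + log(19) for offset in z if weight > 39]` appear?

9

Transformed code:
z = items % z + z[38]
weight = 30
weight = weight + items * weight
if 28 >= z:
    process(13)
    print(items)
else:
    items = 30
p = [z * 33 + log(19) for offset in z if weight > 39]
z = z + 8
items = weight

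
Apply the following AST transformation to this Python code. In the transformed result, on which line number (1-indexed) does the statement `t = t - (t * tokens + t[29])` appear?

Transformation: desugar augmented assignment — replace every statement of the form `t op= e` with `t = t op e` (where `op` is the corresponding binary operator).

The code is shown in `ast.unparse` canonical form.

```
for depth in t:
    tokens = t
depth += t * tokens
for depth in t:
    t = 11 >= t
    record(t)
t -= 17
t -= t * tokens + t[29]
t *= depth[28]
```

Transformed code:
for depth in t:
    tokens = t
depth = depth + t * tokens
for depth in t:
    t = 11 >= t
    record(t)
t = t - 17
t = t - (t * tokens + t[29])
t = t * depth[28]

8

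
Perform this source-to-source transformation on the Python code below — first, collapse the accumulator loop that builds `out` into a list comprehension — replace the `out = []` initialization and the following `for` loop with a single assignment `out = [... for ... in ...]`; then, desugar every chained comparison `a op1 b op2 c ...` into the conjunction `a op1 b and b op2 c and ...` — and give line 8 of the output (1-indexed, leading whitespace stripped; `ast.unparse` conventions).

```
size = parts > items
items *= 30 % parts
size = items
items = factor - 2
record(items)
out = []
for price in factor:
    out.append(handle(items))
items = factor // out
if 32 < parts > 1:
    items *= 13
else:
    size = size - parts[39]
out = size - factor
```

Transformed code:
size = parts > items
items *= 30 % parts
size = items
items = factor - 2
record(items)
out = [handle(items) for price in factor]
items = factor // out
if 32 < parts and parts > 1:
    items *= 13
else:
    size = size - parts[39]
out = size - factor

if 32 < parts and parts > 1:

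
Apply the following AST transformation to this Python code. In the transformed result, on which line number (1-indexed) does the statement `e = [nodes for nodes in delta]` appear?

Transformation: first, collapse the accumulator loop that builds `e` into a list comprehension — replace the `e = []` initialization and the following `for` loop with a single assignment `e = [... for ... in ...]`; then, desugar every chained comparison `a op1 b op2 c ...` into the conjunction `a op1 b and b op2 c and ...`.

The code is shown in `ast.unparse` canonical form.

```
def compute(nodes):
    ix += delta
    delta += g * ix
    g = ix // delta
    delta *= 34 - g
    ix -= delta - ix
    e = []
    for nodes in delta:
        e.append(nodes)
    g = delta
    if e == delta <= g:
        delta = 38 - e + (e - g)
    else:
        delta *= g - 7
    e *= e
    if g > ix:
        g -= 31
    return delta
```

7

Transformed code:
def compute(nodes):
    ix += delta
    delta += g * ix
    g = ix // delta
    delta *= 34 - g
    ix -= delta - ix
    e = [nodes for nodes in delta]
    g = delta
    if e == delta and delta <= g:
        delta = 38 - e + (e - g)
    else:
        delta *= g - 7
    e *= e
    if g > ix:
        g -= 31
    return delta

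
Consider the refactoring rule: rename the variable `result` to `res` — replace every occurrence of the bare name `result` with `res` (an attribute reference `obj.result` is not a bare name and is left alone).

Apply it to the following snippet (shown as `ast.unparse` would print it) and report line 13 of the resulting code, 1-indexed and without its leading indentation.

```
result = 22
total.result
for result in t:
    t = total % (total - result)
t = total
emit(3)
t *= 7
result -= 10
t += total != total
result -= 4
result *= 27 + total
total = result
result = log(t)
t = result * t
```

res = log(t)

Transformed code:
res = 22
total.result
for res in t:
    t = total % (total - res)
t = total
emit(3)
t *= 7
res -= 10
t += total != total
res -= 4
res *= 27 + total
total = res
res = log(t)
t = res * t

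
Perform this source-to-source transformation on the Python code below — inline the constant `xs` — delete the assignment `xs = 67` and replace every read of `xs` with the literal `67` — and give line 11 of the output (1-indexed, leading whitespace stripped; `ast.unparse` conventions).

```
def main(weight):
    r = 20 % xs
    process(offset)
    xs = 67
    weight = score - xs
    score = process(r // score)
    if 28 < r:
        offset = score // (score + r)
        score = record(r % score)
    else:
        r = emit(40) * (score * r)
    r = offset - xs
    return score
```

r = offset - 67

Transformed code:
def main(weight):
    r = 20 % 67
    process(offset)
    weight = score - 67
    score = process(r // score)
    if 28 < r:
        offset = score // (score + r)
        score = record(r % score)
    else:
        r = emit(40) * (score * r)
    r = offset - 67
    return score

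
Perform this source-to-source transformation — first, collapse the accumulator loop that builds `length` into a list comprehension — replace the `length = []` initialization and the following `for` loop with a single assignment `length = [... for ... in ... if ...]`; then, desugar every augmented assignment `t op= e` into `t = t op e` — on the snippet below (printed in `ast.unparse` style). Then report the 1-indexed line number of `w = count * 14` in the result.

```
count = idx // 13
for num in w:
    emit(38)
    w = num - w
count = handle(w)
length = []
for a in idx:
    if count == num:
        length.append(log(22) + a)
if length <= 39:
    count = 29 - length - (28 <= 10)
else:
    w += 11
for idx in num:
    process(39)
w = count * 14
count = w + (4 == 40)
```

Transformed code:
count = idx // 13
for num in w:
    emit(38)
    w = num - w
count = handle(w)
length = [log(22) + a for a in idx if count == num]
if length <= 39:
    count = 29 - length - (28 <= 10)
else:
    w = w + 11
for idx in num:
    process(39)
w = count * 14
count = w + (4 == 40)

13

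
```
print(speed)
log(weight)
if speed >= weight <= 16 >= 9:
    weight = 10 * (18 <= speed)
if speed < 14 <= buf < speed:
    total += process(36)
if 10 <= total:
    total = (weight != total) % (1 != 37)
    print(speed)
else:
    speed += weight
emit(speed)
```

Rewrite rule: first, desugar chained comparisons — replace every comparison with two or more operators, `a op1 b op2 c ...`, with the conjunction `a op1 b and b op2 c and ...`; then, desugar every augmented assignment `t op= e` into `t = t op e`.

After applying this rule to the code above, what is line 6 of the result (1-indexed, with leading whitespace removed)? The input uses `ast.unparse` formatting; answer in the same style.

total = total + process(36)

Transformed code:
print(speed)
log(weight)
if speed >= weight and weight <= 16 and (16 >= 9):
    weight = 10 * (18 <= speed)
if speed < 14 and 14 <= buf and (buf < speed):
    total = total + process(36)
if 10 <= total:
    total = (weight != total) % (1 != 37)
    print(speed)
else:
    speed = speed + weight
emit(speed)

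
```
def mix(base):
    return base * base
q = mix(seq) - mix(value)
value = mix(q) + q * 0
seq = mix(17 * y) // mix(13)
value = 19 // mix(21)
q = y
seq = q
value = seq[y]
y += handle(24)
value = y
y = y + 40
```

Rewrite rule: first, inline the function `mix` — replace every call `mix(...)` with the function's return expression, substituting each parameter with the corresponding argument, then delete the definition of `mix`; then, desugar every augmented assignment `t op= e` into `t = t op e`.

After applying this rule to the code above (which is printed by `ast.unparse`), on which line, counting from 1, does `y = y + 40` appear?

Transformed code:
q = seq * seq - value * value
value = q * q + q * 0
seq = 17 * y * (17 * y) // (13 * 13)
value = 19 // (21 * 21)
q = y
seq = q
value = seq[y]
y = y + handle(24)
value = y
y = y + 40

10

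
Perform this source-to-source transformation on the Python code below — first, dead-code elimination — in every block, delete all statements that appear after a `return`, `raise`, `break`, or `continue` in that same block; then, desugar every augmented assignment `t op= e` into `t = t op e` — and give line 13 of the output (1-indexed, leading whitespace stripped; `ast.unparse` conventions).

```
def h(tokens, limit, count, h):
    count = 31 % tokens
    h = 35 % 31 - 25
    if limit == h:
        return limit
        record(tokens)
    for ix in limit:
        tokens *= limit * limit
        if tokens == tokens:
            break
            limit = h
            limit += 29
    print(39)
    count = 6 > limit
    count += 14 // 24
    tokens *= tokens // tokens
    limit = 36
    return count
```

Transformed code:
def h(tokens, limit, count, h):
    count = 31 % tokens
    h = 35 % 31 - 25
    if limit == h:
        return limit
    for ix in limit:
        tokens = tokens * (limit * limit)
        if tokens == tokens:
            break
    print(39)
    count = 6 > limit
    count = count + 14 // 24
    tokens = tokens * (tokens // tokens)
    limit = 36
    return count

tokens = tokens * (tokens // tokens)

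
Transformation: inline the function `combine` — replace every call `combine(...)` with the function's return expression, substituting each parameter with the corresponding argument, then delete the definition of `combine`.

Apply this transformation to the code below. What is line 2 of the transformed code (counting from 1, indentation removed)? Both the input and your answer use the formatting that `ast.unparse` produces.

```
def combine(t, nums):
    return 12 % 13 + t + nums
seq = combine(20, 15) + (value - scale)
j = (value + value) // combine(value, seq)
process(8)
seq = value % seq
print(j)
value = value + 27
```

j = (value + value) // (12 % 13 + value + seq)

Transformed code:
seq = 12 % 13 + 20 + 15 + (value - scale)
j = (value + value) // (12 % 13 + value + seq)
process(8)
seq = value % seq
print(j)
value = value + 27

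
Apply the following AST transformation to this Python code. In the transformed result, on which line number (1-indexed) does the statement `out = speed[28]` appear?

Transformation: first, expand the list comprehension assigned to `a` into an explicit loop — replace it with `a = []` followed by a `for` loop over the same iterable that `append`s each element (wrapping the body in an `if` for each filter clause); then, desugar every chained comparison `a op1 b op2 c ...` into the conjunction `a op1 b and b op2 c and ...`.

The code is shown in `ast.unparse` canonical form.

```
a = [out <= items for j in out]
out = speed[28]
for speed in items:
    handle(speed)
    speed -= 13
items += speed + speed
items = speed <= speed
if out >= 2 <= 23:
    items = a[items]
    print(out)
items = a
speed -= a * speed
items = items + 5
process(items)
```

Transformed code:
a = []
for j in out:
    a.append(out <= items)
out = speed[28]
for speed in items:
    handle(speed)
    speed -= 13
items += speed + speed
items = speed <= speed
if out >= 2 and 2 <= 23:
    items = a[items]
    print(out)
items = a
speed -= a * speed
items = items + 5
process(items)

4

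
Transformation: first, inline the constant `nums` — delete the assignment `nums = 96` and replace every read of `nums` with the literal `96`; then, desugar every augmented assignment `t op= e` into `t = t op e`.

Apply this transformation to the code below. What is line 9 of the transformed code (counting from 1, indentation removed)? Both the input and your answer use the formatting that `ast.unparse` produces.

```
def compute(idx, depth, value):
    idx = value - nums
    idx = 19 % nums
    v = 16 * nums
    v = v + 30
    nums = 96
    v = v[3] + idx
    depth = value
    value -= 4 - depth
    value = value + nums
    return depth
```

Transformed code:
def compute(idx, depth, value):
    idx = value - 96
    idx = 19 % 96
    v = 16 * 96
    v = v + 30
    v = v[3] + idx
    depth = value
    value = value - (4 - depth)
    value = value + 96
    return depth

value = value + 96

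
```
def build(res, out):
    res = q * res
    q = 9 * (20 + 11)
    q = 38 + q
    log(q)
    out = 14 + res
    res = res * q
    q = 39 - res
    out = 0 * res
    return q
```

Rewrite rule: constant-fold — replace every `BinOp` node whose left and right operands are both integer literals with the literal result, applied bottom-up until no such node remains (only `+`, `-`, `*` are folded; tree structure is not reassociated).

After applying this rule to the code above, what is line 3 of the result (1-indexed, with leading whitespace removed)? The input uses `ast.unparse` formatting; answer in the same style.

q = 279

Transformed code:
def build(res, out):
    res = q * res
    q = 279
    q = 38 + q
    log(q)
    out = 14 + res
    res = res * q
    q = 39 - res
    out = 0 * res
    return q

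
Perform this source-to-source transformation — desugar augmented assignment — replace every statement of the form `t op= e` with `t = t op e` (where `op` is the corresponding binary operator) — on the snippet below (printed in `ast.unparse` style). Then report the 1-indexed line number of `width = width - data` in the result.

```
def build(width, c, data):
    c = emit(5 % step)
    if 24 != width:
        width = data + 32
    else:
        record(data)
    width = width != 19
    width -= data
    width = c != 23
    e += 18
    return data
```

8

Transformed code:
def build(width, c, data):
    c = emit(5 % step)
    if 24 != width:
        width = data + 32
    else:
        record(data)
    width = width != 19
    width = width - data
    width = c != 23
    e = e + 18
    return data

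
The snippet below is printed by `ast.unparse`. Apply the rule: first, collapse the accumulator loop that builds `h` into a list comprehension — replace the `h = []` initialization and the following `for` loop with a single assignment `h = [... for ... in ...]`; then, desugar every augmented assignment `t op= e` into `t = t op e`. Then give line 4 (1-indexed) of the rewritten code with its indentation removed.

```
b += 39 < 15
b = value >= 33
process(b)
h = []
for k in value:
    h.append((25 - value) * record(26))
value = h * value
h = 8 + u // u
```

Transformed code:
b = b + (39 < 15)
b = value >= 33
process(b)
h = [(25 - value) * record(26) for k in value]
value = h * value
h = 8 + u // u

h = [(25 - value) * record(26) for k in value]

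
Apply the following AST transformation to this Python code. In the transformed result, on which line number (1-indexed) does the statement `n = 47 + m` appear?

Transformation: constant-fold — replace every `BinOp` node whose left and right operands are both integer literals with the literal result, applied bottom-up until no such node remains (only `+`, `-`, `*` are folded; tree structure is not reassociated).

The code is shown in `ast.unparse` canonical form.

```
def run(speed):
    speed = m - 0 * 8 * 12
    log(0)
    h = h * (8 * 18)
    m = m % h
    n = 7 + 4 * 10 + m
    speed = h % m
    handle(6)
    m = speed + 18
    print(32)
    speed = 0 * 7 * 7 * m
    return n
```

6

Transformed code:
def run(speed):
    speed = m - 0
    log(0)
    h = h * 144
    m = m % h
    n = 47 + m
    speed = h % m
    handle(6)
    m = speed + 18
    print(32)
    speed = 0 * m
    return n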